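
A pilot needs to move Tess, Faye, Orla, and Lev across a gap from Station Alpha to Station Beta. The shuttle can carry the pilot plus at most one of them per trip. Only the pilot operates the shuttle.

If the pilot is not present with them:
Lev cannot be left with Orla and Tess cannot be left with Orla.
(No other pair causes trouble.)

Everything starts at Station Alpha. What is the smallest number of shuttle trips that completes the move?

9

Counting alone: the pilot can take at most 1 across per trip to Station Beta, so moving all 4 needs at least 4 loaded trips out, with a return between consecutive ones — at least 7 crossings.
The safety rule pushes this higher. Following every safe sequence of crossings, the most of the 4 that can be at Station Beta as the shuttle arrives there on crossing 7 is 3 — never all 4.
So no plan with fewer than 9 crossings exists, and this one achieves 9:
1. Pilot goes to Station Beta with Orla.  [Station Alpha: Faye, Lev, Tess | Station Beta: Orla]
2. Pilot goes back to Station Alpha alone.  [Station Alpha: Faye, Lev, Tess | Station Beta: Orla]
3. Pilot goes to Station Beta with Tess.  [Station Alpha: Faye, Lev | Station Beta: Orla, Tess]
4. Pilot goes back to Station Alpha with Orla.  [Station Alpha: Faye, Lev, Orla | Station Beta: Tess]
5. Pilot goes to Station Beta with Lev.  [Station Alpha: Faye, Orla | Station Beta: Lev, Tess]
6. Pilot goes back to Station Alpha alone.  [Station Alpha: Faye, Orla | Station Beta: Lev, Tess]
7. Pilot goes to Station Beta with Faye.  [Station Alpha: Orla | Station Beta: Faye, Lev, Tess]
8. Pilot goes back to Station Alpha alone.  [Station Alpha: Orla | Station Beta: Faye, Lev, Tess]
9. Pilot goes to Station Beta with Orla.  [Station Alpha: — | Station Beta: Faye, Lev, Orla, Tess]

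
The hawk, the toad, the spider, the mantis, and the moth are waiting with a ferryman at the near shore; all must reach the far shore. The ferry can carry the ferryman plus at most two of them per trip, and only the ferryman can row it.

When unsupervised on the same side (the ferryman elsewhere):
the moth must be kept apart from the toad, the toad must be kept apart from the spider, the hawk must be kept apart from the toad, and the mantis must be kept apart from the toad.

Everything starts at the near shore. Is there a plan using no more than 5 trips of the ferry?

No

Counting alone: the ferryman can take at most 2 across per trip to the far shore, so moving all 5 needs at least 3 loaded trips out, with a return between consecutive ones — at least 5 crossings.
The safety rule pushes this higher. Following every safe sequence of crossings, the most of the 5 that can be at the far shore as the ferry arrives there on crossing 5 is 4 — never all 5.
So the move cannot be finished within 5 crossings. (The shortest complete plan takes 7:)
1. Ferryman goes to the far shore with the toad.  [the near shore: the hawk, the mantis, the moth, the spider | the far shore: the toad]
2. Ferryman goes back to the near shore alone.  [the near shore: the hawk, the mantis, the moth, the spider | the far shore: the toad]
3. Ferryman goes to the far shore with the hawk and the spider.  [the near shore: the mantis, the moth | the far shore: the hawk, the spider, the toad]
4. Ferryman goes back to the near shore with the toad.  [the near shore: the mantis, the moth, the toad | the far shore: the hawk, the spider]
5. Ferryman goes to the far shore with the mantis and the toad.  [the near shore: the moth | the far shore: the hawk, the mantis, the spider, the toad]
6. Ferryman goes back to the near shore with the toad.  [the near shore: the moth, the toad | the far shore: the hawk, the mantis, the spider]
7. Ferryman goes to the far shore with the moth and the toad.  [the near shore: — | the far shore: the hawk, the mantis, the moth, the spider, the toad]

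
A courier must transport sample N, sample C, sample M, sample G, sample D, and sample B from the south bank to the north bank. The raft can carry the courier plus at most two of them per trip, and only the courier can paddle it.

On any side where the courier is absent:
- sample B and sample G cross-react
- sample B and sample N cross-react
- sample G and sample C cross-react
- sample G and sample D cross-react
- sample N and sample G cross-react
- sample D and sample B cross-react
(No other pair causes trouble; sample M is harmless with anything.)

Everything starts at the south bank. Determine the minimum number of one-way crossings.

9

Counting alone: the courier can take at most 2 across per trip to the north bank, so moving all 6 needs at least 3 loaded trips out, with a return between consecutive ones — at least 5 crossings.
The safety rule pushes this higher. Following every safe sequence of crossings, the most of the 6 that can be at the north bank as the raft arrives there on crossings 5, 7 is 4, 5 respectively — never all 6.
So no plan with fewer than 9 crossings exists, and this one achieves 9:
1. Courier goes to the north bank with sample B and sample G.  [the south bank: sample C, sample D, sample M, sample N | the north bank: sample B, sample G]
2. Courier goes back to the south bank with sample G.  [the south bank: sample C, sample D, sample G, sample M, sample N | the north bank: sample B]
3. Courier goes to the north bank with sample C and sample G.  [the south bank: sample D, sample M, sample N | the north bank: sample B, sample C, sample G]
4. Courier goes back to the south bank with sample G.  [the south bank: sample D, sample G, sample M, sample N | the north bank: sample B, sample C]
5. Courier goes to the north bank with sample D and sample N.  [the south bank: sample G, sample M | the north bank: sample B, sample C, sample D, sample N]
6. Courier goes back to the south bank with sample B.  [the south bank: sample B, sample G, sample M | the north bank: sample C, sample D, sample N]
7. Courier goes to the north bank with sample G and sample M.  [the south bank: sample B | the north bank: sample C, sample D, sample G, sample M, sample N]
8. Courier goes back to the south bank with sample G.  [the south bank: sample B, sample G | the north bank: sample C, sample D, sample M, sample N]
9. Courier goes to the north bank with sample B and sample G.  [the south bank: — | the north bank: sample B, sample C, sample D, sample G, sample M, sample N]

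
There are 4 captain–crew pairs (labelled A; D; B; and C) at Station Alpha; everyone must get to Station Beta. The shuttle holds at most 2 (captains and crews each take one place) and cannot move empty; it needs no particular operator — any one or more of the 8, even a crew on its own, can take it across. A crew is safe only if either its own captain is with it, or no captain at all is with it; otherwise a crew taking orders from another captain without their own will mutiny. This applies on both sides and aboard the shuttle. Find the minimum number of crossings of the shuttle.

impossible

Following every safe sequence of crossings from the start, the most of the 8 that can be at Station Beta as the shuttle arrives there on crossings 1, 3, 5 is 2, 3, 4 respectively; the best ever achieved is 4 of 8.
From crossing 7 on, no configuration arises that was not already reachable earlier: only 44 distinct safe configurations (who is on which side, and where the shuttle is) can ever be reached, none of them has everyone across, and every continuation just revisits them. So no valid plan exists.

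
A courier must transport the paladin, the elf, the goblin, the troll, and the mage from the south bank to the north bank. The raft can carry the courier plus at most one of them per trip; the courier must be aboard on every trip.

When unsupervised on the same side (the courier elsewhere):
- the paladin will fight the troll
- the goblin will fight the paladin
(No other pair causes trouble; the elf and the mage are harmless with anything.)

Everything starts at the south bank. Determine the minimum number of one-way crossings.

11

Counting alone: the courier can take at most 1 across per trip to the north bank, so moving all 5 needs at least 5 loaded trips out, with a return between consecutive ones — at least 9 crossings.
The safety rule pushes this higher. Following every safe sequence of crossings, the most of the 5 that can be at the north bank as the raft arrives there on crossing 9 is 4 — never all 5.
So no plan with fewer than 11 crossings exists, and this one achieves 11:
1. Courier goes to the north bank with the paladin.
2. Courier goes back to the south bank alone.
3. Courier goes to the north bank with the elf.
4. Courier goes back to the south bank alone.
5. Courier goes to the north bank with the goblin.
6. Courier goes back to the south bank with the paladin.
7. Courier goes to the north bank with the troll.
8. Courier goes back to the south bank alone.
9. Courier goes to the north bank with the mage.
10. Courier goes back to the south bank alone.
11. Courier goes to the north bank with the paladin.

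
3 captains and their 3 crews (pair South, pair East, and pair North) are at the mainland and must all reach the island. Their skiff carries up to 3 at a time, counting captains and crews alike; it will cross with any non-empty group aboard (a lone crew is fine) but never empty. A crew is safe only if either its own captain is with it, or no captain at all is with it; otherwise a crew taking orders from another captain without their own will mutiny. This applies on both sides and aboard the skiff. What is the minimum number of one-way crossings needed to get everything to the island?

5

Counting alone: each trip to the island takes at most 3 across and each return brings at least 1 back, so after t trips out (and t−1 returns) at most 3t − (t−1) of the 6 are across; that first reaches 6 at t = 3, so at least 5 crossings are needed.
The plan below uses exactly 5 crossings, so it is optimal:
1. captain South and crew South cross → the island.
2. captain South crosses ← the mainland.
3. captain East, captain North, and captain South cross → the island.
4. crew South crosses ← the mainland.
5. crew East, crew North, and crew South cross → the island.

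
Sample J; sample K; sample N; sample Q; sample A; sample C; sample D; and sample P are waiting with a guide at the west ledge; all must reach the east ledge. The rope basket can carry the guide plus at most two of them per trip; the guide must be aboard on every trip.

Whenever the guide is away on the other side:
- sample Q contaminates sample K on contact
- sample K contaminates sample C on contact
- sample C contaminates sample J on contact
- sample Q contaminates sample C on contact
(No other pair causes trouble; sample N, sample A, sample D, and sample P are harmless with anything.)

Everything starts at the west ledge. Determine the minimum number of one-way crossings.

13

Counting alone: the guide can take at most 2 across per trip to the east ledge, so moving all 8 needs at least 4 loaded trips out, with a return between consecutive ones — at least 7 crossings.
The safety rule pushes this higher. Following every safe sequence of crossings, the most of the 8 that can be at the east ledge as the rope basket arrives there on crossings 7, 9, 11 is 5, 6, 7 respectively — never all 8.
So no plan with fewer than 13 crossings exists, and this one achieves 13:
1. Guide goes to the east ledge with sample C and sample K.
2. Guide goes back to the west ledge with sample K.
3. Guide goes to the east ledge with sample J and sample K.
4. Guide goes back to the west ledge with sample C.
5. Guide goes to the east ledge with sample N and sample Q.
6. Guide goes back to the west ledge with sample K.
7. Guide goes to the east ledge with sample A and sample K.
8. Guide goes back to the west ledge with sample K.
9. Guide goes to the east ledge with sample D and sample K.
10. Guide goes back to the west ledge with sample K.
11. Guide goes to the east ledge with sample K and sample P.
12. Guide goes back to the west ledge with sample K.
13. Guide goes to the east ledge with sample C and sample K.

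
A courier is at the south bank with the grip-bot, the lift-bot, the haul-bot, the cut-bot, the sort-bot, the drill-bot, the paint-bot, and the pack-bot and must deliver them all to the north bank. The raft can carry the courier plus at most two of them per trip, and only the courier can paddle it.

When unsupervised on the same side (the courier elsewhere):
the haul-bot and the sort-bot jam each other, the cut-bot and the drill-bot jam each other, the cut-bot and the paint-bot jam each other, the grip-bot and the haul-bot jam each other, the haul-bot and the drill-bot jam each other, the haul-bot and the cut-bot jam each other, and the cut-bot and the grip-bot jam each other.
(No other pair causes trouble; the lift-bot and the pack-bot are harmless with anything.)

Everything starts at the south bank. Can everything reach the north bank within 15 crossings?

Yes

Yes — this plan uses 13 crossings (≤ 15):
1. Courier goes to the north bank with the cut-bot and the haul-bot.  [the south bank: the drill-bot, the grip-bot, the lift-bot, the pack-bot, the paint-bot, the sort-bot | the north bank: the cut-bot, the haul-bot]
2. Courier goes back to the south bank with the haul-bot.  [the south bank: the drill-bot, the grip-bot, the haul-bot, the lift-bot, the pack-bot, the paint-bot, the sort-bot | the north bank: the cut-bot]
3. Courier goes to the north bank with the haul-bot and the lift-bot.  [the south bank: the drill-bot, the grip-bot, the pack-bot, the paint-bot, the sort-bot | the north bank: the cut-bot, the haul-bot, the lift-bot]
4. Courier goes back to the south bank with the haul-bot.  [the south bank: the drill-bot, the grip-bot, the haul-bot, the pack-bot, the paint-bot, the sort-bot | the north bank: the cut-bot, the lift-bot]
5. Courier goes to the north bank with the haul-bot and the sort-bot.  [the south bank: the drill-bot, the grip-bot, the pack-bot, the paint-bot | the north bank: the cut-bot, the haul-bot, the lift-bot, the sort-bot]
6. Courier goes back to the south bank with the haul-bot.  [the south bank: the drill-bot, the grip-bot, the haul-bot, the pack-bot, the paint-bot | the north bank: the cut-bot, the lift-bot, the sort-bot]
7. Courier goes to the north bank with the drill-bot and the grip-bot.  [the south bank: the haul-bot, the pack-bot, the paint-bot | the north bank: the cut-bot, the drill-bot, the grip-bot, the lift-bot, the sort-bot]
8. Courier goes back to the south bank with the cut-bot.  [the south bank: the cut-bot, the haul-bot, the pack-bot, the paint-bot | the north bank: the drill-bot, the grip-bot, the lift-bot, the sort-bot]
9. Courier goes to the north bank with the haul-bot and the paint-bot.  [the south bank: the cut-bot, the pack-bot | the north bank: the drill-bot, the grip-bot, the haul-bot, the lift-bot, the paint-bot, the sort-bot]
10. Courier goes back to the south bank with the haul-bot.  [the south bank: the cut-bot, the haul-bot, the pack-bot | the north bank: the drill-bot, the grip-bot, the lift-bot, the paint-bot, the sort-bot]
11. Courier goes to the north bank with the haul-bot and the pack-bot.  [the south bank: the cut-bot | the north bank: the drill-bot, the grip-bot, the haul-bot, the lift-bot, the pack-bot, the paint-bot, the sort-bot]
12. Courier goes back to the south bank with the haul-bot.  [the south bank: the cut-bot, the haul-bot | the north bank: the drill-bot, the grip-bot, the lift-bot, the pack-bot, the paint-bot, the sort-bot]
13. Courier goes to the north bank with the cut-bot and the haul-bot.  [the south bank: — | the north bank: the cut-bot, the drill-bot, the grip-bot, the haul-bot, the lift-bot, the pack-bot, the paint-bot, the sort-bot]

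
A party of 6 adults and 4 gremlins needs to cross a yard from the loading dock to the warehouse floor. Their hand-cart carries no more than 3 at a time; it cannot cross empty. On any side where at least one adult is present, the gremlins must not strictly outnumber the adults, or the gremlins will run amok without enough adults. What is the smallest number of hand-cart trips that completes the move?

9

Counting alone: each trip to the warehouse floor takes at most 3 across and each return brings at least 1 back, so after t trips out (and t−1 returns) at most 3t − (t−1) of the 10 are across; that first reaches 10 at t = 5, so at least 9 crossings are needed.
The plan below uses exactly 9 crossings, so it is optimal:
1. 2 gremlins → the warehouse floor.  (the loading dock: 6A 2G; the warehouse floor: 0A 2G)
2. 1 gremlin ← the loading dock.  (the loading dock: 6A 3G; the warehouse floor: 0A 1G)
3. 3 gremlins → the warehouse floor.  (the loading dock: 6A 0G; the warehouse floor: 0A 4G)
4. 1 gremlin ← the loading dock.  (the loading dock: 6A 1G; the warehouse floor: 0A 3G)
5. 3 adults → the warehouse floor.  (the loading dock: 3A 1G; the warehouse floor: 3A 3G)
6. 1 gremlin ← the loading dock.  (the loading dock: 3A 2G; the warehouse floor: 3A 2G)
7. 1 adult and 2 gremlins → the warehouse floor.  (the loading dock: 2A 0G; the warehouse floor: 4A 4G)
8. 1 gremlin ← the loading dock.  (the loading dock: 2A 1G; the warehouse floor: 4A 3G)
9. 2 adults and 1 gremlin → the warehouse floor.  (the loading dock: 0A 0G; the warehouse floor: 6A 4G)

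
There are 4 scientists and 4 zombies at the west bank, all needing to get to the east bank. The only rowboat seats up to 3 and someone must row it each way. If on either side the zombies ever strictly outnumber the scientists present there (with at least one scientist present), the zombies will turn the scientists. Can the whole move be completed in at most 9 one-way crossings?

Yes — this plan uses 9 crossings (≤ 9):
1. 2 zombies → the east bank.  (the west bank: 4S 2Z; the east bank: 0S 2Z)
2. 1 zombie ← the west bank.  (the west bank: 4S 3Z; the east bank: 0S 1Z)
3. 3 zombies → the east bank.  (the west bank: 4S 0Z; the east bank: 0S 4Z)
4. 1 zombie ← the west bank.  (the west bank: 4S 1Z; the east bank: 0S 3Z)
5. 3 scientists → the east bank.  (the west bank: 1S 1Z; the east bank: 3S 3Z)
6. 1 scientist and 1 zombie ← the west bank.  (the west bank: 2S 2Z; the east bank: 2S 2Z)
7. 2 scientists → the east bank.  (the west bank: 0S 2Z; the east bank: 4S 2Z)
8. 1 zombie ← the west bank.  (the west bank: 0S 3Z; the east bank: 4S 1Z)
9. 3 zombies → the east bank.  (the west bank: 0S 0Z; the east bank: 4S 4Z)

Yes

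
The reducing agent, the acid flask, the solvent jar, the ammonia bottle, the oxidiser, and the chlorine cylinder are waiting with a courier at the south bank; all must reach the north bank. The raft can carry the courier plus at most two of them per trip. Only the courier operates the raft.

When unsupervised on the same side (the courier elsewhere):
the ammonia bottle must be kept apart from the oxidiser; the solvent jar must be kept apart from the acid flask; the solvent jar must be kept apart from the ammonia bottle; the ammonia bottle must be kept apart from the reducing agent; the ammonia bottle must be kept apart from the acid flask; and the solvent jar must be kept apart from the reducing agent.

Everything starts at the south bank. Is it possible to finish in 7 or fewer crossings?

Counting alone: the courier can take at most 2 across per trip to the north bank, so moving all 6 needs at least 3 loaded trips out, with a return between consecutive ones — at least 5 crossings.
The safety rule pushes this higher. Following every safe sequence of crossings, the most of the 6 that can be at the north bank as the raft arrives there on crossings 5, 7 is 4, 5 respectively — never all 6.
So the move cannot be finished within 7 crossings. (The shortest complete plan takes 9:)
1. Courier goes to the north bank with the ammonia bottle and the solvent jar.  [the south bank: the acid flask, the chlorine cylinder, the oxidiser, the reducing agent | the north bank: the ammonia bottle, the solvent jar]
2. Courier goes back to the south bank with the solvent jar.  [the south bank: the acid flask, the chlorine cylinder, the oxidiser, the reducing agent, the solvent jar | the north bank: the ammonia bottle]
3. Courier goes to the north bank with the acid flask and the reducing agent.  [the south bank: the chlorine cylinder, the oxidiser, the solvent jar | the north bank: the acid flask, the ammonia bottle, the reducing agent]
4. Courier goes back to the south bank with the ammonia bottle.  [the south bank: the ammonia bottle, the chlorine cylinder, the oxidiser, the solvent jar | the north bank: the acid flask, the reducing agent]
5. Courier goes to the north bank with the oxidiser and the solvent jar.  [the south bank: the ammonia bottle, the chlorine cylinder | the north bank: the acid flask, the oxidiser, the reducing agent, the solvent jar]
6. Courier goes back to the south bank with the solvent jar.  [the south bank: the ammonia bottle, the chlorine cylinder, the solvent jar | the north bank: the acid flask, the oxidiser, the reducing agent]
7. Courier goes to the north bank with the chlorine cylinder and the solvent jar.  [the south bank: the ammonia bottle | the north bank: the acid flask, the chlorine cylinder, the oxidiser, the reducing agent, the solvent jar]
8. Courier goes back to the south bank with the solvent jar.  [the south bank: the ammonia bottle, the solvent jar | the north bank: the acid flask, the chlorine cylinder, the oxidiser, the reducing agent]
9. Courier goes to the north bank with the ammonia bottle and the solvent jar.  [the south bank: — | the north bank: the acid flask, the ammonia bottle, the chlorine cylinder, the oxidiser, the reducing agent, the solvent jar]

No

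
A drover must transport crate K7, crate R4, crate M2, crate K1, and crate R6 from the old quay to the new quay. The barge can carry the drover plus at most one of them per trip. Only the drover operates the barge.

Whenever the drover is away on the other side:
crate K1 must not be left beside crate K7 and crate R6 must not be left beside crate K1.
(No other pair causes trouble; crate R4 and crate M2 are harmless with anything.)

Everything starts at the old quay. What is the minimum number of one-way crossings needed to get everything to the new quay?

11

Counting alone: the drover can take at most 1 across per trip to the new quay, so moving all 5 needs at least 5 loaded trips out, with a return between consecutive ones — at least 9 crossings.
The safety rule pushes this higher. Following every safe sequence of crossings, the most of the 5 that can be at the new quay as the barge arrives there on crossing 9 is 4 — never all 5.
So no plan with fewer than 11 crossings exists, and this one achieves 11:
1. Drover goes to the new quay with crate K1.  [the old quay: crate K7, crate M2, crate R4, crate R6 | the new quay: crate K1]
2. Drover goes back to the old quay alone.  [the old quay: crate K7, crate M2, crate R4, crate R6 | the new quay: crate K1]
3. Drover goes to the new quay with crate K7.  [the old quay: crate M2, crate R4, crate R6 | the new quay: crate K1, crate K7]
4. Drover goes back to the old quay with crate K1.  [the old quay: crate K1, crate M2, crate R4, crate R6 | the new quay: crate K7]
5. Drover goes to the new quay with crate R6.  [the old quay: crate K1, crate M2, crate R4 | the new quay: crate K7, crate R6]
6. Drover goes back to the old quay alone.  [the old quay: crate K1, crate M2, crate R4 | the new quay: crate K7, crate R6]
7. Drover goes to the new quay with crate R4.  [the old quay: crate K1, crate M2 | the new quay: crate K7, crate R4, crate R6]
8. Drover goes back to the old quay alone.  [the old quay: crate K1, crate M2 | the new quay: crate K7, crate R4, crate R6]
9. Drover goes to the new quay with crate M2.  [the old quay: crate K1 | the new quay: crate K7, crate M2, crate R4, crate R6]
10. Drover goes back to the old quay alone.  [the old quay: crate K1 | the new quay: crate K7, crate M2, crate R4, crate R6]
11. Drover goes to the new quay with crate K1.  [the old quay: — | the new quay: crate K1, crate K7, crate M2, crate R4, crate R6]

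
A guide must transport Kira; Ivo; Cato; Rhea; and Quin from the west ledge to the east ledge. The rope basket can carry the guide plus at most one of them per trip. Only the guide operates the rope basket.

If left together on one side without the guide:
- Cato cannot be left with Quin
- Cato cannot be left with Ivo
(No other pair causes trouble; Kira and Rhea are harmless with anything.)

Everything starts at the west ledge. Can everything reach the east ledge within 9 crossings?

No

Counting alone: the guide can take at most 1 across per trip to the east ledge, so moving all 5 needs at least 5 loaded trips out, with a return between consecutive ones — at least 9 crossings.
The safety rule pushes this higher. Following every safe sequence of crossings, the most of the 5 that can be at the east ledge as the rope basket arrives there on crossing 9 is 4 — never all 5.
So the move cannot be finished within 9 crossings. (The shortest complete plan takes 11:)
1. Guide goes to the east ledge with Cato.  [the west ledge: Ivo, Kira, Quin, Rhea | the east ledge: Cato]
2. Guide goes back to the west ledge alone.  [the west ledge: Ivo, Kira, Quin, Rhea | the east ledge: Cato]
3. Guide goes to the east ledge with Kira.  [the west ledge: Ivo, Quin, Rhea | the east ledge: Cato, Kira]
4. Guide goes back to the west ledge alone.  [the west ledge: Ivo, Quin, Rhea | the east ledge: Cato, Kira]
5. Guide goes to the east ledge with Ivo.  [the west ledge: Quin, Rhea | the east ledge: Cato, Ivo, Kira]
6. Guide goes back to the west ledge with Cato.  [the west ledge: Cato, Quin, Rhea | the east ledge: Ivo, Kira]
7. Guide goes to the east ledge with Quin.  [the west ledge: Cato, Rhea | the east ledge: Ivo, Kira, Quin]
8. Guide goes back to the west ledge alone.  [the west ledge: Cato, Rhea | the east ledge: Ivo, Kira, Quin]
9. Guide goes to the east ledge with Rhea.  [the west ledge: Cato | the east ledge: Ivo, Kira, Quin, Rhea]
10. Guide goes back to the west ledge alone.  [the west ledge: Cato | the east ledge: Ivo, Kira, Quin, Rhea]
11. Guide goes to the east ledge with Cato.  [the west ledge: — | the east ledge: Cato, Ivo, Kira, Quin, Rhea]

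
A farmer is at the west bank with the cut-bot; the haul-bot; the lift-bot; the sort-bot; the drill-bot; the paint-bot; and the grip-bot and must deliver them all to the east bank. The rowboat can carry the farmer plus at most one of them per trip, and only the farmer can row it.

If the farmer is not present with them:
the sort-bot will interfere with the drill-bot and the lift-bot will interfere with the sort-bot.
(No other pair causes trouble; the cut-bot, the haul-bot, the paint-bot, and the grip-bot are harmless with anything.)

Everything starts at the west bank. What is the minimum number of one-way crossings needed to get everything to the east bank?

15

Counting alone: the farmer can take at most 1 across per trip to the east bank, so moving all 7 needs at least 7 loaded trips out, with a return between consecutive ones — at least 13 crossings.
The safety rule pushes this higher. Following every safe sequence of crossings, the most of the 7 that can be at the east bank as the rowboat arrives there on crossing 13 is 6 — never all 7.
So no plan with fewer than 15 crossings exists, and this one achieves 15:
1. Farmer goes to the east bank with the sort-bot.
2. Farmer goes back to the west bank alone.
3. Farmer goes to the east bank with the cut-bot.
4. Farmer goes back to the west bank alone.
5. Farmer goes to the east bank with the haul-bot.
6. Farmer goes back to the west bank alone.
7. Farmer goes to the east bank with the lift-bot.
8. Farmer goes back to the west bank with the sort-bot.
9. Farmer goes to the east bank with the drill-bot.
10. Farmer goes back to the west bank alone.
11. Farmer goes to the east bank with the paint-bot.
12. Farmer goes back to the west bank alone.
13. Farmer goes to the east bank with the grip-bot.
14. Farmer goes back to the west bank alone.
15. Farmer goes to the east bank with the sort-bot.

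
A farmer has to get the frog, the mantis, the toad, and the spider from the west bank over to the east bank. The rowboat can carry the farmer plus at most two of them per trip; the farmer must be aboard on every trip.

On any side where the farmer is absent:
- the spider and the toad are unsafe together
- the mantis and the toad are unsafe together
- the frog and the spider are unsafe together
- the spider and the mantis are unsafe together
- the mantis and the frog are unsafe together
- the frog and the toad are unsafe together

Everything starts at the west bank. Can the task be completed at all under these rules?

Whatever the first load, the items left behind include a forbidden pair without the farmer. No opening move is safe, so no plan exists.

No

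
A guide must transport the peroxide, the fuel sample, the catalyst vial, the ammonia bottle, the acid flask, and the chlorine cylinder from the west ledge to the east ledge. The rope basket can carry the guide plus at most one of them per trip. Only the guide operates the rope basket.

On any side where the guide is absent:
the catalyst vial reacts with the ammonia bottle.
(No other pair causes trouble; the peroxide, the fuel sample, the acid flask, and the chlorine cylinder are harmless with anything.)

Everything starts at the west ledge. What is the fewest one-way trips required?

Counting alone: the guide can take at most 1 across per trip to the east ledge, so moving all 6 needs at least 6 loaded trips out, with a return between consecutive ones — at least 11 crossings.
The plan below uses exactly 11 crossings, so it is optimal:
1. Guide goes to the east ledge with the catalyst vial.
2. Guide goes back to the west ledge alone.
3. Guide goes to the east ledge with the peroxide.
4. Guide goes back to the west ledge alone.
5. Guide goes to the east ledge with the fuel sample.
6. Guide goes back to the west ledge alone.
7. Guide goes to the east ledge with the acid flask.
8. Guide goes back to the west ledge alone.
9. Guide goes to the east ledge with the chlorine cylinder.
10. Guide goes back to the west ledge alone.
11. Guide goes to the east ledge with the ammonia bottle.

11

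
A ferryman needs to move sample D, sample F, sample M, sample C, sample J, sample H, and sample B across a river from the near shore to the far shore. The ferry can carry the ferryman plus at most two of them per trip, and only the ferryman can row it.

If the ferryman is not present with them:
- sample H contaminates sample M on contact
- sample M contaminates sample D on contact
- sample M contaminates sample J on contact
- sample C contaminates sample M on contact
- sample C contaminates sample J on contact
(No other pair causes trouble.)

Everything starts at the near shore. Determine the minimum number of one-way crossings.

Counting alone: the ferryman can take at most 2 across per trip to the far shore, so moving all 7 needs at least 4 loaded trips out, with a return between consecutive ones — at least 7 crossings.
The safety rule pushes this higher. Following every safe sequence of crossings, the most of the 7 that can be at the far shore as the ferry arrives there on crossings 7, 9 is 5, 6 respectively — never all 7.
So no plan with fewer than 11 crossings exists, and this one achieves 11:
1. Ferryman goes to the far shore with sample C and sample M.  [the near shore: sample B, sample D, sample F, sample H, sample J | the far shore: sample C, sample M]
2. Ferryman goes back to the near shore with sample M.  [the near shore: sample B, sample D, sample F, sample H, sample J, sample M | the far shore: sample C]
3. Ferryman goes to the far shore with sample D and sample M.  [the near shore: sample B, sample F, sample H, sample J | the far shore: sample C, sample D, sample M]
4. Ferryman goes back to the near shore with sample M.  [the near shore: sample B, sample F, sample H, sample J, sample M | the far shore: sample C, sample D]
5. Ferryman goes to the far shore with sample F and sample M.  [the near shore: sample B, sample H, sample J | the far shore: sample C, sample D, sample F, sample M]
6. Ferryman goes back to the near shore with sample M.  [the near shore: sample B, sample H, sample J, sample M | the far shore: sample C, sample D, sample F]
7. Ferryman goes to the far shore with sample H and sample M.  [the near shore: sample B, sample J | the far shore: sample C, sample D, sample F, sample H, sample M]
8. Ferryman goes back to the near shore with sample M.  [the near shore: sample B, sample J, sample M | the far shore: sample C, sample D, sample F, sample H]
9. Ferryman goes to the far shore with sample B and sample M.  [the near shore: sample J | the far shore: sample B, sample C, sample D, sample F, sample H, sample M]
10. Ferryman goes back to the near shore with sample M.  [the near shore: sample J, sample M | the far shore: sample B, sample C, sample D, sample F, sample H]
11. Ferryman goes to the far shore with sample J and sample M.  [the near shore: — | the far shore: sample B, sample C, sample D, sample F, sample H, sample J, sample M]

11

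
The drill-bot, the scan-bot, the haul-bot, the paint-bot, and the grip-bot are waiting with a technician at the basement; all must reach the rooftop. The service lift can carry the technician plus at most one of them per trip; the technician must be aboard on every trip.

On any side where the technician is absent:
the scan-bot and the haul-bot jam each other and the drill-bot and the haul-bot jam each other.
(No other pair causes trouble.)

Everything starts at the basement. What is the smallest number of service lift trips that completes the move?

11

Counting alone: the technician can take at most 1 across per trip to the rooftop, so moving all 5 needs at least 5 loaded trips out, with a return between consecutive ones — at least 9 crossings.
The safety rule pushes this higher. Following every safe sequence of crossings, the most of the 5 that can be at the rooftop as the service lift arrives there on crossing 9 is 4 — never all 5.
So no plan with fewer than 11 crossings exists, and this one achieves 11:
1. Technician goes to the rooftop with the haul-bot.
2. Technician goes back to the basement alone.
3. Technician goes to the rooftop with the drill-bot.
4. Technician goes back to the basement with the haul-bot.
5. Technician goes to the rooftop with the scan-bot.
6. Technician goes back to the basement alone.
7. Technician goes to the rooftop with the paint-bot.
8. Technician goes back to the basement alone.
9. Technician goes to the rooftop with the grip-bot.
10. Technician goes back to the basement alone.
11. Technician goes to the rooftop with the haul-bot.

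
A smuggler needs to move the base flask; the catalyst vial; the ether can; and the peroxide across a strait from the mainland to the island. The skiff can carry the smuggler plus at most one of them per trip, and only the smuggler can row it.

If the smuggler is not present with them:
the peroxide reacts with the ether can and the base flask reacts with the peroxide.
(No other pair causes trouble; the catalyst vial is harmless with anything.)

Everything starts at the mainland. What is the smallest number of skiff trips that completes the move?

Counting alone: the smuggler can take at most 1 across per trip to the island, so moving all 4 needs at least 4 loaded trips out, with a return between consecutive ones — at least 7 crossings.
The safety rule pushes this higher. Following every safe sequence of crossings, the most of the 4 that can be at the island as the skiff arrives there on crossing 7 is 3 — never all 4.
So no plan with fewer than 9 crossings exists, and this one achieves 9:
1. Smuggler goes to the island with the peroxide.
2. Smuggler goes back to the mainland alone.
3. Smuggler goes to the island with the base flask.
4. Smuggler goes back to the mainland with the peroxide.
5. Smuggler goes to the island with the ether can.
6. Smuggler goes back to the mainland alone.
7. Smuggler goes to the island with the catalyst vial.
8. Smuggler goes back to the mainland alone.
9. Smuggler goes to the island with the peroxide.

9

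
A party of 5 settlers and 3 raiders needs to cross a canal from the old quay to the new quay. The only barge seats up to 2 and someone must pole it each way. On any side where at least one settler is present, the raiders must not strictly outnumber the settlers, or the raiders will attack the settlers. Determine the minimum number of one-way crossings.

Counting alone: each trip to the new quay takes at most 2 across and each return brings at least 1 back, so after t trips out (and t−1 returns) at most 2t − (t−1) of the 8 are across; that first reaches 8 at t = 7, so at least 13 crossings are needed.
The plan below uses exactly 13 crossings, so it is optimal:
1. 2 raiders → the new quay.  (the old quay: 5S 1R; the new quay: 0S 2R)
2. 1 raider ← the old quay.  (the old quay: 5S 2R; the new quay: 0S 1R)
3. 2 raiders → the new quay.  (the old quay: 5S 0R; the new quay: 0S 3R)
4. 1 raider ← the old quay.  (the old quay: 5S 1R; the new quay: 0S 2R)
5. 2 settlers → the new quay.  (the old quay: 3S 1R; the new quay: 2S 2R)
6. 1 raider ← the old quay.  (the old quay: 3S 2R; the new quay: 2S 1R)
7. 1 settler and 1 raider → the new quay.  (the old quay: 2S 1R; the new quay: 3S 2R)
8. 1 raider ← the old quay.  (the old quay: 2S 2R; the new quay: 3S 1R)
9. 2 raiders → the new quay.  (the old quay: 2S 0R; the new quay: 3S 3R)
10. 1 raider ← the old quay.  (the old quay: 2S 1R; the new quay: 3S 2R)
11. 1 settler and 1 raider → the new quay.  (the old quay: 1S 0R; the new quay: 4S 3R)
12. 1 raider ← the old quay.  (the old quay: 1S 1R; the new quay: 4S 2R)
13. 1 settler and 1 raider → the new quay.  (the old quay: 0S 0R; the new quay: 5S 3R)

13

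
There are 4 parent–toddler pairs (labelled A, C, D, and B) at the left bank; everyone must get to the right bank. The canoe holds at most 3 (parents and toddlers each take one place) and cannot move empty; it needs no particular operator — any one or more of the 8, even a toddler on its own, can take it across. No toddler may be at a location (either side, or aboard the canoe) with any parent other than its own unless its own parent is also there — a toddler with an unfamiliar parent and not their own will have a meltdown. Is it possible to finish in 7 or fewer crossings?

No

Counting alone: each trip to the right bank takes at most 3 across and each return brings at least 1 back, so after t trips out (and t−1 returns) at most 3t − (t−1) of the 8 are across; that first reaches 8 at t = 4, so at least 7 crossings are needed.
The safety rule pushes this higher. Following every safe sequence of crossings, the most of the 8 that can be at the right bank as the canoe arrives there on crossing 7 is 7 — never all 8.
So the move cannot be finished within 7 crossings. (The shortest complete plan takes 9:)
1. parent A and toddler A cross → the right bank.
2. parent A crosses ← the left bank.
3. parent A, parent C, and toddler C cross → the right bank.
4. parent A and toddler A cross ← the left bank.
5. parent A, parent B, and parent D cross → the right bank.
6. toddler C crosses ← the left bank.
7. toddler A and toddler C cross → the right bank.
8. toddler A crosses ← the left bank.
9. toddler A, toddler B, and toddler D cross → the right bank.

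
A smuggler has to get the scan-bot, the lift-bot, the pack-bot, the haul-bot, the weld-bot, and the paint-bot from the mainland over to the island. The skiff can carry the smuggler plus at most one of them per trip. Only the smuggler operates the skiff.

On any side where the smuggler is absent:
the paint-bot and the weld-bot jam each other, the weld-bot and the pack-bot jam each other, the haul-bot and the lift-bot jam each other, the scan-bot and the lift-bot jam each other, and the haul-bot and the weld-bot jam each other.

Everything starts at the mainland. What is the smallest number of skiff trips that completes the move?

impossible

Whatever the first load, the items left behind include a forbidden pair without the smuggler. No opening move is safe, so no plan exists.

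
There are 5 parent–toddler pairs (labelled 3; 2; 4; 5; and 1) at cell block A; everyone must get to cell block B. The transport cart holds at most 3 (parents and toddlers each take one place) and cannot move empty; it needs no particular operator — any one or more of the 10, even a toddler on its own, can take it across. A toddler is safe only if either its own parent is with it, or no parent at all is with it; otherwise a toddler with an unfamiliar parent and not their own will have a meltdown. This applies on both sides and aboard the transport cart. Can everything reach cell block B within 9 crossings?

No

Counting alone: each trip to cell block B takes at most 3 across and each return brings at least 1 back, so after t trips out (and t−1 returns) at most 3t − (t−1) of the 10 are across; that first reaches 10 at t = 5, so at least 9 crossings are needed.
The safety rule pushes this higher. Following every safe sequence of crossings, the most of the 10 that can be at cell block B as the transport cart arrives there on crossing 9 is 9 — never all 10.
So the move cannot be finished within 9 crossings. (The shortest complete plan takes 11:)
1. parent 3 and toddler 3 cross → cell block B.
2. parent 3 crosses ← cell block A.
3. toddler 2, toddler 4, and toddler 5 cross → cell block B.
4. toddler 3 crosses ← cell block A.
5. parent 2, parent 4, and parent 5 cross → cell block B.
6. parent 2 and toddler 2 cross ← cell block A.
7. parent 1, parent 2, and parent 3 cross → cell block B.
8. toddler 4 crosses ← cell block A.
9. toddler 2 and toddler 3 cross → cell block B.
10. toddler 3 crosses ← cell block A.
11. toddler 1, toddler 3, and toddler 4 cross → cell block B.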